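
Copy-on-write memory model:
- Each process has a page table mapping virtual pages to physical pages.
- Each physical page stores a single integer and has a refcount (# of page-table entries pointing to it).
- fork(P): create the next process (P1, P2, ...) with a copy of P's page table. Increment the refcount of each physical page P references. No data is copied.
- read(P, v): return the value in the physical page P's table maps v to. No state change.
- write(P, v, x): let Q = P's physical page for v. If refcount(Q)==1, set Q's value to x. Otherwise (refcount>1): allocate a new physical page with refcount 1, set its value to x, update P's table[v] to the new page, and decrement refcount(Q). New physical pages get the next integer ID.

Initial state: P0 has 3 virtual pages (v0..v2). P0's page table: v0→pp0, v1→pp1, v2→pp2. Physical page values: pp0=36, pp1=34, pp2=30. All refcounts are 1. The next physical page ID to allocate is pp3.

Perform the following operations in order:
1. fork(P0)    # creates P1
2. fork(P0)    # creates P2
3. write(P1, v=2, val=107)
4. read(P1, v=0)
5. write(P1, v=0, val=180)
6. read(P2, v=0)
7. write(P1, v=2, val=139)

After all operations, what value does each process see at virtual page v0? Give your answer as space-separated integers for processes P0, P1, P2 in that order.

Answer: 36 180 36

Derivation:
Op 1: fork(P0) -> P1. 3 ppages; refcounts: pp0:2 pp1:2 pp2:2
Op 2: fork(P0) -> P2. 3 ppages; refcounts: pp0:3 pp1:3 pp2:3
Op 3: write(P1, v2, 107). refcount(pp2)=3>1 -> COPY to pp3. 4 ppages; refcounts: pp0:3 pp1:3 pp2:2 pp3:1
Op 4: read(P1, v0) -> 36. No state change.
Op 5: write(P1, v0, 180). refcount(pp0)=3>1 -> COPY to pp4. 5 ppages; refcounts: pp0:2 pp1:3 pp2:2 pp3:1 pp4:1
Op 6: read(P2, v0) -> 36. No state change.
Op 7: write(P1, v2, 139). refcount(pp3)=1 -> write in place. 5 ppages; refcounts: pp0:2 pp1:3 pp2:2 pp3:1 pp4:1
P0: v0 -> pp0 = 36
P1: v0 -> pp4 = 180
P2: v0 -> pp0 = 36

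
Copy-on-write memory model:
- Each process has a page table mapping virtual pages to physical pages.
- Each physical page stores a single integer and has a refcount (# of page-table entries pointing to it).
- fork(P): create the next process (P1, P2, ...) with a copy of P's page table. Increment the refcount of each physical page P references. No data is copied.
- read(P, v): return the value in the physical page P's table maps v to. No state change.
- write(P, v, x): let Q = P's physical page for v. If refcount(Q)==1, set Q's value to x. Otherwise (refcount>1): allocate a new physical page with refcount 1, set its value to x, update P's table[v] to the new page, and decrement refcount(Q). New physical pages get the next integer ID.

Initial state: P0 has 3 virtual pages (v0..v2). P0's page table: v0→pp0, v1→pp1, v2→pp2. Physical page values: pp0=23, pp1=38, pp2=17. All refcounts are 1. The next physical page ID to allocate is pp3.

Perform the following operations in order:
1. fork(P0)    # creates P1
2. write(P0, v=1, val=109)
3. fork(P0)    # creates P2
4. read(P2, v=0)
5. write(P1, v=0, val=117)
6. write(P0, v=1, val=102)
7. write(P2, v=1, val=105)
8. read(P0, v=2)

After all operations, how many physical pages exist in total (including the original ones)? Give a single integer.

Answer: 6

Derivation:
Op 1: fork(P0) -> P1. 3 ppages; refcounts: pp0:2 pp1:2 pp2:2
Op 2: write(P0, v1, 109). refcount(pp1)=2>1 -> COPY to pp3. 4 ppages; refcounts: pp0:2 pp1:1 pp2:2 pp3:1
Op 3: fork(P0) -> P2. 4 ppages; refcounts: pp0:3 pp1:1 pp2:3 pp3:2
Op 4: read(P2, v0) -> 23. No state change.
Op 5: write(P1, v0, 117). refcount(pp0)=3>1 -> COPY to pp4. 5 ppages; refcounts: pp0:2 pp1:1 pp2:3 pp3:2 pp4:1
Op 6: write(P0, v1, 102). refcount(pp3)=2>1 -> COPY to pp5. 6 ppages; refcounts: pp0:2 pp1:1 pp2:3 pp3:1 pp4:1 pp5:1
Op 7: write(P2, v1, 105). refcount(pp3)=1 -> write in place. 6 ppages; refcounts: pp0:2 pp1:1 pp2:3 pp3:1 pp4:1 pp5:1
Op 8: read(P0, v2) -> 17. No state change.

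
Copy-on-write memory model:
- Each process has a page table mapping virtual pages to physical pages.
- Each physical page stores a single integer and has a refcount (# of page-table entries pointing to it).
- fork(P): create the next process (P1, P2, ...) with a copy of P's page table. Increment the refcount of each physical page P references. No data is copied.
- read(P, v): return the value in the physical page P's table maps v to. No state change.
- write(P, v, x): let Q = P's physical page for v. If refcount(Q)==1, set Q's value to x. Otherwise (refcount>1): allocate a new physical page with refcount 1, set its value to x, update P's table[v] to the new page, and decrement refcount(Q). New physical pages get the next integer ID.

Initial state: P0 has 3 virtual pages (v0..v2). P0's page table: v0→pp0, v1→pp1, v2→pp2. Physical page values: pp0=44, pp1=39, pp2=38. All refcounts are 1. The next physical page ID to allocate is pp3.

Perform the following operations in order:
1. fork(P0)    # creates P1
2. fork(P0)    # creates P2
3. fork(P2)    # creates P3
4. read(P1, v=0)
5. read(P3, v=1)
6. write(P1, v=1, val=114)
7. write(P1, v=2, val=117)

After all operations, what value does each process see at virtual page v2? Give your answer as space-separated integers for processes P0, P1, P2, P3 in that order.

Op 1: fork(P0) -> P1. 3 ppages; refcounts: pp0:2 pp1:2 pp2:2
Op 2: fork(P0) -> P2. 3 ppages; refcounts: pp0:3 pp1:3 pp2:3
Op 3: fork(P2) -> P3. 3 ppages; refcounts: pp0:4 pp1:4 pp2:4
Op 4: read(P1, v0) -> 44. No state change.
Op 5: read(P3, v1) -> 39. No state change.
Op 6: write(P1, v1, 114). refcount(pp1)=4>1 -> COPY to pp3. 4 ppages; refcounts: pp0:4 pp1:3 pp2:4 pp3:1
Op 7: write(P1, v2, 117). refcount(pp2)=4>1 -> COPY to pp4. 5 ppages; refcounts: pp0:4 pp1:3 pp2:3 pp3:1 pp4:1
P0: v2 -> pp2 = 38
P1: v2 -> pp4 = 117
P2: v2 -> pp2 = 38
P3: v2 -> pp2 = 38

Answer: 38 117 38 38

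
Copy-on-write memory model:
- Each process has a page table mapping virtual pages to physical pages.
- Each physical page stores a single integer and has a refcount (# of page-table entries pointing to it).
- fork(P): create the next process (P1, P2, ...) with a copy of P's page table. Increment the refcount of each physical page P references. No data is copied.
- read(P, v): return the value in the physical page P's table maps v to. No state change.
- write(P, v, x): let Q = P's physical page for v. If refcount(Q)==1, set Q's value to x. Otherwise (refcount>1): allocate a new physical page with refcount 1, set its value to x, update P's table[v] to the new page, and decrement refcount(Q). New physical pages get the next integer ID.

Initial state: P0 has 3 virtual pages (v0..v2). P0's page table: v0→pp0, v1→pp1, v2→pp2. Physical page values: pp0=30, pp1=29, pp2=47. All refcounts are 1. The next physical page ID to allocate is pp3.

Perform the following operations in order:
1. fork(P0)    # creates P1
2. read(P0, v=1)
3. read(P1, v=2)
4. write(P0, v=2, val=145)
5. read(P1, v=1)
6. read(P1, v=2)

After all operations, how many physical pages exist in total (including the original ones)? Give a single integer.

Answer: 4

Derivation:
Op 1: fork(P0) -> P1. 3 ppages; refcounts: pp0:2 pp1:2 pp2:2
Op 2: read(P0, v1) -> 29. No state change.
Op 3: read(P1, v2) -> 47. No state change.
Op 4: write(P0, v2, 145). refcount(pp2)=2>1 -> COPY to pp3. 4 ppages; refcounts: pp0:2 pp1:2 pp2:1 pp3:1
Op 5: read(P1, v1) -> 29. No state change.
Op 6: read(P1, v2) -> 47. No state change.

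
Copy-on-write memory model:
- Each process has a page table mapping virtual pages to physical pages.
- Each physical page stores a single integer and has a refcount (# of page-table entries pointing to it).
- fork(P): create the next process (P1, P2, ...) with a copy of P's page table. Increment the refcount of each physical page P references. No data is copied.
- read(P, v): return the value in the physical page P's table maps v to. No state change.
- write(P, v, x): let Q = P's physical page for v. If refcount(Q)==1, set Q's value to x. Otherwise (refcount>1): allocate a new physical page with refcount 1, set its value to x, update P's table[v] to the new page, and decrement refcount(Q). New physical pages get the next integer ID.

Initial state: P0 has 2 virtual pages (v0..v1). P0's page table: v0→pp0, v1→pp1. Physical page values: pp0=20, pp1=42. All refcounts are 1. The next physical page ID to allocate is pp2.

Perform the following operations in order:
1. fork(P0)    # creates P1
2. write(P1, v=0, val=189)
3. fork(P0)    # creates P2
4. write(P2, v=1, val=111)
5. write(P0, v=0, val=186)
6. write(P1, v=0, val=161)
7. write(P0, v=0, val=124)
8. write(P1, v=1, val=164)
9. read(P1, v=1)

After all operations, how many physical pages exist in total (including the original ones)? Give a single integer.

Answer: 6

Derivation:
Op 1: fork(P0) -> P1. 2 ppages; refcounts: pp0:2 pp1:2
Op 2: write(P1, v0, 189). refcount(pp0)=2>1 -> COPY to pp2. 3 ppages; refcounts: pp0:1 pp1:2 pp2:1
Op 3: fork(P0) -> P2. 3 ppages; refcounts: pp0:2 pp1:3 pp2:1
Op 4: write(P2, v1, 111). refcount(pp1)=3>1 -> COPY to pp3. 4 ppages; refcounts: pp0:2 pp1:2 pp2:1 pp3:1
Op 5: write(P0, v0, 186). refcount(pp0)=2>1 -> COPY to pp4. 5 ppages; refcounts: pp0:1 pp1:2 pp2:1 pp3:1 pp4:1
Op 6: write(P1, v0, 161). refcount(pp2)=1 -> write in place. 5 ppages; refcounts: pp0:1 pp1:2 pp2:1 pp3:1 pp4:1
Op 7: write(P0, v0, 124). refcount(pp4)=1 -> write in place. 5 ppages; refcounts: pp0:1 pp1:2 pp2:1 pp3:1 pp4:1
Op 8: write(P1, v1, 164). refcount(pp1)=2>1 -> COPY to pp5. 6 ppages; refcounts: pp0:1 pp1:1 pp2:1 pp3:1 pp4:1 pp5:1
Op 9: read(P1, v1) -> 164. No state change.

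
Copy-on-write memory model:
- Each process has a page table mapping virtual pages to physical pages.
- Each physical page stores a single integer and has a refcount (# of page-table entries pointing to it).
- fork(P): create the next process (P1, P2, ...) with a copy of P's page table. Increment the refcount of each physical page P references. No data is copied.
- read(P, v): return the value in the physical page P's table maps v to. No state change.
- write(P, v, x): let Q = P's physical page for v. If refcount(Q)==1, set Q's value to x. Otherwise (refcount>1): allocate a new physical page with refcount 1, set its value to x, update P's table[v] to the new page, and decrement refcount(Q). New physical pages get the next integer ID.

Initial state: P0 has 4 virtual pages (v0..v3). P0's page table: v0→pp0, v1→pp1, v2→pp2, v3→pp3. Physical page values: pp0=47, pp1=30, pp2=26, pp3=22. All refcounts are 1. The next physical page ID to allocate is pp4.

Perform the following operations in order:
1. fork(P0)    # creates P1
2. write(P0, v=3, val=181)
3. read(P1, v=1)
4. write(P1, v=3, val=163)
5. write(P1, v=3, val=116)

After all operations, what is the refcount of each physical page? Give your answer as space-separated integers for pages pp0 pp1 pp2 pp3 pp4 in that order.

Answer: 2 2 2 1 1

Derivation:
Op 1: fork(P0) -> P1. 4 ppages; refcounts: pp0:2 pp1:2 pp2:2 pp3:2
Op 2: write(P0, v3, 181). refcount(pp3)=2>1 -> COPY to pp4. 5 ppages; refcounts: pp0:2 pp1:2 pp2:2 pp3:1 pp4:1
Op 3: read(P1, v1) -> 30. No state change.
Op 4: write(P1, v3, 163). refcount(pp3)=1 -> write in place. 5 ppages; refcounts: pp0:2 pp1:2 pp2:2 pp3:1 pp4:1
Op 5: write(P1, v3, 116). refcount(pp3)=1 -> write in place. 5 ppages; refcounts: pp0:2 pp1:2 pp2:2 pp3:1 pp4:1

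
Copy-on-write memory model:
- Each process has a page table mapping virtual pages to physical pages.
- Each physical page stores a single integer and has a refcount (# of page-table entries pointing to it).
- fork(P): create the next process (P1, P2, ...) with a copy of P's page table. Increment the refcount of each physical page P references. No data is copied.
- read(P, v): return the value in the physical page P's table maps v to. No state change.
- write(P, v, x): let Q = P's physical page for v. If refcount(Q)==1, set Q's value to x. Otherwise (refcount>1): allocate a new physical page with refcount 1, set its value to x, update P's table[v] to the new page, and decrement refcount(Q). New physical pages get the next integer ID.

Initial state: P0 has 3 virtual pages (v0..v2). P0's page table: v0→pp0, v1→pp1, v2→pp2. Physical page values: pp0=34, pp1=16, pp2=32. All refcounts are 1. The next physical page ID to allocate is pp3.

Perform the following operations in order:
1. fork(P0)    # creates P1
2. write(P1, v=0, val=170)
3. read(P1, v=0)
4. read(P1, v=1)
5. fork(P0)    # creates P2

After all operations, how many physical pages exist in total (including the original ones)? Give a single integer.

Answer: 4

Derivation:
Op 1: fork(P0) -> P1. 3 ppages; refcounts: pp0:2 pp1:2 pp2:2
Op 2: write(P1, v0, 170). refcount(pp0)=2>1 -> COPY to pp3. 4 ppages; refcounts: pp0:1 pp1:2 pp2:2 pp3:1
Op 3: read(P1, v0) -> 170. No state change.
Op 4: read(P1, v1) -> 16. No state change.
Op 5: fork(P0) -> P2. 4 ppages; refcounts: pp0:2 pp1:3 pp2:3 pp3:1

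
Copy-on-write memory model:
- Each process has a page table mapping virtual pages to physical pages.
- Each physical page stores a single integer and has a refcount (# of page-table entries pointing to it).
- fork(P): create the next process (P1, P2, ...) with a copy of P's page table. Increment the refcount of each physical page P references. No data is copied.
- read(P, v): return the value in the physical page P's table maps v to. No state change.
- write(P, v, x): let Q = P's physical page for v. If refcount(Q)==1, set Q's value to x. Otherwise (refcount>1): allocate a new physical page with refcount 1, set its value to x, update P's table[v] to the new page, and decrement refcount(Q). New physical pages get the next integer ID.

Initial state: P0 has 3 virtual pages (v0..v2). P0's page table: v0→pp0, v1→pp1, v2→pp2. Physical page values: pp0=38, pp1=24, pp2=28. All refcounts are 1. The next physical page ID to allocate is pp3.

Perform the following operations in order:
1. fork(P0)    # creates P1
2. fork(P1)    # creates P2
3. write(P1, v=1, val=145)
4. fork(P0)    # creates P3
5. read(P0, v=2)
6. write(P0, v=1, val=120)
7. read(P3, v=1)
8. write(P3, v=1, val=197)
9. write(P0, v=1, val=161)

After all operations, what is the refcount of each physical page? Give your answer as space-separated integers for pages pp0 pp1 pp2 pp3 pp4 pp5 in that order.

Answer: 4 1 4 1 1 1

Derivation:
Op 1: fork(P0) -> P1. 3 ppages; refcounts: pp0:2 pp1:2 pp2:2
Op 2: fork(P1) -> P2. 3 ppages; refcounts: pp0:3 pp1:3 pp2:3
Op 3: write(P1, v1, 145). refcount(pp1)=3>1 -> COPY to pp3. 4 ppages; refcounts: pp0:3 pp1:2 pp2:3 pp3:1
Op 4: fork(P0) -> P3. 4 ppages; refcounts: pp0:4 pp1:3 pp2:4 pp3:1
Op 5: read(P0, v2) -> 28. No state change.
Op 6: write(P0, v1, 120). refcount(pp1)=3>1 -> COPY to pp4. 5 ppages; refcounts: pp0:4 pp1:2 pp2:4 pp3:1 pp4:1
Op 7: read(P3, v1) -> 24. No state change.
Op 8: write(P3, v1, 197). refcount(pp1)=2>1 -> COPY to pp5. 6 ppages; refcounts: pp0:4 pp1:1 pp2:4 pp3:1 pp4:1 pp5:1
Op 9: write(P0, v1, 161). refcount(pp4)=1 -> write in place. 6 ppages; refcounts: pp0:4 pp1:1 pp2:4 pp3:1 pp4:1 pp5:1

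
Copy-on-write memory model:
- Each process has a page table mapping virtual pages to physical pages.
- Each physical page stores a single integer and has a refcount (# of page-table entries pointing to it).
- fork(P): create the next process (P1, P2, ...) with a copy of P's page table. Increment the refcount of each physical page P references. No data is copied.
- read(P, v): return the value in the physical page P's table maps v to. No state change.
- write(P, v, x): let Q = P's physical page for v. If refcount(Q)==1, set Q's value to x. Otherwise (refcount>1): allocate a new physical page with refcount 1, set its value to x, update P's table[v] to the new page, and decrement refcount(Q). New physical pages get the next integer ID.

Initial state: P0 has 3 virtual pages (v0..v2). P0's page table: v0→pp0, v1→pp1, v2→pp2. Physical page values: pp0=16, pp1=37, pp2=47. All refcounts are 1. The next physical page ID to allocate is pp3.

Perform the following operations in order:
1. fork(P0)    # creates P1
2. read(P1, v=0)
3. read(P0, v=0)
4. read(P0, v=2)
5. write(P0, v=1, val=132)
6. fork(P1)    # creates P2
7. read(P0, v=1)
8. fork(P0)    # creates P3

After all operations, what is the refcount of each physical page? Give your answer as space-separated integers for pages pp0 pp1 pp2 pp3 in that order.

Op 1: fork(P0) -> P1. 3 ppages; refcounts: pp0:2 pp1:2 pp2:2
Op 2: read(P1, v0) -> 16. No state change.
Op 3: read(P0, v0) -> 16. No state change.
Op 4: read(P0, v2) -> 47. No state change.
Op 5: write(P0, v1, 132). refcount(pp1)=2>1 -> COPY to pp3. 4 ppages; refcounts: pp0:2 pp1:1 pp2:2 pp3:1
Op 6: fork(P1) -> P2. 4 ppages; refcounts: pp0:3 pp1:2 pp2:3 pp3:1
Op 7: read(P0, v1) -> 132. No state change.
Op 8: fork(P0) -> P3. 4 ppages; refcounts: pp0:4 pp1:2 pp2:4 pp3:2

Answer: 4 2 4 2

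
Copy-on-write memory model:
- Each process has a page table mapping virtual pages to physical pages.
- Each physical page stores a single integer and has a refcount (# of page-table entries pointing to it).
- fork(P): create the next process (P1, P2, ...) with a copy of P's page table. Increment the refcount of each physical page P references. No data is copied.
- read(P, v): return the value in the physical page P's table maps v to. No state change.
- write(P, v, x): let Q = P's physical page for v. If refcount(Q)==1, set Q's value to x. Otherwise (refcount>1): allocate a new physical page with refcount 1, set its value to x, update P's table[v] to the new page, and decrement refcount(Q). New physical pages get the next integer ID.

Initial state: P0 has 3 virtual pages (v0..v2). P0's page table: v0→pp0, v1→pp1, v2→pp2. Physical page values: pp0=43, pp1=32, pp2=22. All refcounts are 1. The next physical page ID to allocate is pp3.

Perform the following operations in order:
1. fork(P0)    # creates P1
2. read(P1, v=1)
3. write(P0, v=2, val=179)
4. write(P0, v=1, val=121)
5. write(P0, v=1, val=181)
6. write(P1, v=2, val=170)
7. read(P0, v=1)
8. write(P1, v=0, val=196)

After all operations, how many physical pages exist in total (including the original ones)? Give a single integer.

Op 1: fork(P0) -> P1. 3 ppages; refcounts: pp0:2 pp1:2 pp2:2
Op 2: read(P1, v1) -> 32. No state change.
Op 3: write(P0, v2, 179). refcount(pp2)=2>1 -> COPY to pp3. 4 ppages; refcounts: pp0:2 pp1:2 pp2:1 pp3:1
Op 4: write(P0, v1, 121). refcount(pp1)=2>1 -> COPY to pp4. 5 ppages; refcounts: pp0:2 pp1:1 pp2:1 pp3:1 pp4:1
Op 5: write(P0, v1, 181). refcount(pp4)=1 -> write in place. 5 ppages; refcounts: pp0:2 pp1:1 pp2:1 pp3:1 pp4:1
Op 6: write(P1, v2, 170). refcount(pp2)=1 -> write in place. 5 ppages; refcounts: pp0:2 pp1:1 pp2:1 pp3:1 pp4:1
Op 7: read(P0, v1) -> 181. No state change.
Op 8: write(P1, v0, 196). refcount(pp0)=2>1 -> COPY to pp5. 6 ppages; refcounts: pp0:1 pp1:1 pp2:1 pp3:1 pp4:1 pp5:1

Answer: 6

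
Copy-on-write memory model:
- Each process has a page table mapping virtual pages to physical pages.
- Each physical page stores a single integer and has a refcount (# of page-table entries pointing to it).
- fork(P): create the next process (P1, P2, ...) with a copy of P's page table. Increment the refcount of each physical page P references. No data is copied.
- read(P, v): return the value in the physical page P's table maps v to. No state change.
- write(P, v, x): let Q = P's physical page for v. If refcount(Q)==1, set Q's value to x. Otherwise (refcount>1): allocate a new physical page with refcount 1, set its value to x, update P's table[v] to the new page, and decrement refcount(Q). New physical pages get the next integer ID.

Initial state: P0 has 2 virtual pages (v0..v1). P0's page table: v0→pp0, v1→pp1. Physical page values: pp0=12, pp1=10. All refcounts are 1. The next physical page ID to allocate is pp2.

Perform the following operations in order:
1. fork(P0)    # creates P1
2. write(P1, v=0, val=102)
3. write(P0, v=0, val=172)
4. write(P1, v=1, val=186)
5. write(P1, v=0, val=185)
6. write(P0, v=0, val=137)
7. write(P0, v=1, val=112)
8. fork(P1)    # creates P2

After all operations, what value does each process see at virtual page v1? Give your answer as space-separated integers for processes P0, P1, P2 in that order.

Answer: 112 186 186

Derivation:
Op 1: fork(P0) -> P1. 2 ppages; refcounts: pp0:2 pp1:2
Op 2: write(P1, v0, 102). refcount(pp0)=2>1 -> COPY to pp2. 3 ppages; refcounts: pp0:1 pp1:2 pp2:1
Op 3: write(P0, v0, 172). refcount(pp0)=1 -> write in place. 3 ppages; refcounts: pp0:1 pp1:2 pp2:1
Op 4: write(P1, v1, 186). refcount(pp1)=2>1 -> COPY to pp3. 4 ppages; refcounts: pp0:1 pp1:1 pp2:1 pp3:1
Op 5: write(P1, v0, 185). refcount(pp2)=1 -> write in place. 4 ppages; refcounts: pp0:1 pp1:1 pp2:1 pp3:1
Op 6: write(P0, v0, 137). refcount(pp0)=1 -> write in place. 4 ppages; refcounts: pp0:1 pp1:1 pp2:1 pp3:1
Op 7: write(P0, v1, 112). refcount(pp1)=1 -> write in place. 4 ppages; refcounts: pp0:1 pp1:1 pp2:1 pp3:1
Op 8: fork(P1) -> P2. 4 ppages; refcounts: pp0:1 pp1:1 pp2:2 pp3:2
P0: v1 -> pp1 = 112
P1: v1 -> pp3 = 186
P2: v1 -> pp3 = 186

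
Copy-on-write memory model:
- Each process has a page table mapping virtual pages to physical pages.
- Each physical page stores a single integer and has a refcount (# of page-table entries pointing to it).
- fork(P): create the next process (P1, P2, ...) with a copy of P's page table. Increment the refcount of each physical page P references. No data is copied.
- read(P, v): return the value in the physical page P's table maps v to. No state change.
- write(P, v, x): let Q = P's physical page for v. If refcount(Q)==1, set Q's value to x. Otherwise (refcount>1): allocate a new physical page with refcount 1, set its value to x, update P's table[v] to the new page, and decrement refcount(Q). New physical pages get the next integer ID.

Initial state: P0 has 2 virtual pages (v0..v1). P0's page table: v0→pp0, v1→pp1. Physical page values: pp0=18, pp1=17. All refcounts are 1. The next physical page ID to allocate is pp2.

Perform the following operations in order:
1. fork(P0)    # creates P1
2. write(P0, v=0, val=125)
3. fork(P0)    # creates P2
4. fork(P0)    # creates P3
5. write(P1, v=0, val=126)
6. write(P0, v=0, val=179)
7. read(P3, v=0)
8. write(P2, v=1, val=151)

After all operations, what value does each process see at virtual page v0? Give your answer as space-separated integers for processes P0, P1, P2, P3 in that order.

Op 1: fork(P0) -> P1. 2 ppages; refcounts: pp0:2 pp1:2
Op 2: write(P0, v0, 125). refcount(pp0)=2>1 -> COPY to pp2. 3 ppages; refcounts: pp0:1 pp1:2 pp2:1
Op 3: fork(P0) -> P2. 3 ppages; refcounts: pp0:1 pp1:3 pp2:2
Op 4: fork(P0) -> P3. 3 ppages; refcounts: pp0:1 pp1:4 pp2:3
Op 5: write(P1, v0, 126). refcount(pp0)=1 -> write in place. 3 ppages; refcounts: pp0:1 pp1:4 pp2:3
Op 6: write(P0, v0, 179). refcount(pp2)=3>1 -> COPY to pp3. 4 ppages; refcounts: pp0:1 pp1:4 pp2:2 pp3:1
Op 7: read(P3, v0) -> 125. No state change.
Op 8: write(P2, v1, 151). refcount(pp1)=4>1 -> COPY to pp4. 5 ppages; refcounts: pp0:1 pp1:3 pp2:2 pp3:1 pp4:1
P0: v0 -> pp3 = 179
P1: v0 -> pp0 = 126
P2: v0 -> pp2 = 125
P3: v0 -> pp2 = 125

Answer: 179 126 125 125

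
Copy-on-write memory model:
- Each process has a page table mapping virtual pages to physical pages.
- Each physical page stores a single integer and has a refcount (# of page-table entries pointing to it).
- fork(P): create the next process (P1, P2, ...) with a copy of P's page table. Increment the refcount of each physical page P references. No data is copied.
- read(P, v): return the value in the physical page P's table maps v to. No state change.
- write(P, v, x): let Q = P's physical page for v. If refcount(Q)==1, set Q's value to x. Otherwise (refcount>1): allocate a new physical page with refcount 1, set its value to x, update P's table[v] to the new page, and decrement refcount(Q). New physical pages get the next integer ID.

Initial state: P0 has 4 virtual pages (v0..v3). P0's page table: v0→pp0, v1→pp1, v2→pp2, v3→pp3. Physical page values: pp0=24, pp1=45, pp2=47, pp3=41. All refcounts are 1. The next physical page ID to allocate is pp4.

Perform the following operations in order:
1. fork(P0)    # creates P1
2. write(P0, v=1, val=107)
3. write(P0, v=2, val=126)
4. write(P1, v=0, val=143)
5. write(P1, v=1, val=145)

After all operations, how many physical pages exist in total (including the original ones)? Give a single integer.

Op 1: fork(P0) -> P1. 4 ppages; refcounts: pp0:2 pp1:2 pp2:2 pp3:2
Op 2: write(P0, v1, 107). refcount(pp1)=2>1 -> COPY to pp4. 5 ppages; refcounts: pp0:2 pp1:1 pp2:2 pp3:2 pp4:1
Op 3: write(P0, v2, 126). refcount(pp2)=2>1 -> COPY to pp5. 6 ppages; refcounts: pp0:2 pp1:1 pp2:1 pp3:2 pp4:1 pp5:1
Op 4: write(P1, v0, 143). refcount(pp0)=2>1 -> COPY to pp6. 7 ppages; refcounts: pp0:1 pp1:1 pp2:1 pp3:2 pp4:1 pp5:1 pp6:1
Op 5: write(P1, v1, 145). refcount(pp1)=1 -> write in place. 7 ppages; refcounts: pp0:1 pp1:1 pp2:1 pp3:2 pp4:1 pp5:1 pp6:1

Answer: 7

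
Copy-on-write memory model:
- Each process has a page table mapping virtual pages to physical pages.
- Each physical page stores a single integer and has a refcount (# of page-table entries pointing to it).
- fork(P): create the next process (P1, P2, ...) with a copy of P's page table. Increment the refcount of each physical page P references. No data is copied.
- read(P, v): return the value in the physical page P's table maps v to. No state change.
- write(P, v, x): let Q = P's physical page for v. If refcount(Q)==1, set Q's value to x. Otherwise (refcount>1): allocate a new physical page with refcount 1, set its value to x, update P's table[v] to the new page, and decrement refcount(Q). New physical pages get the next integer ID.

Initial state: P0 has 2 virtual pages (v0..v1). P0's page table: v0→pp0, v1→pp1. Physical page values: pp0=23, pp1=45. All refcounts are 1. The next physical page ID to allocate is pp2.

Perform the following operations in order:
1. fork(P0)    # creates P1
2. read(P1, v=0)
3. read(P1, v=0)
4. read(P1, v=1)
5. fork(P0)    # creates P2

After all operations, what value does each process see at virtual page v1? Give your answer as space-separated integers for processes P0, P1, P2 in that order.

Answer: 45 45 45

Derivation:
Op 1: fork(P0) -> P1. 2 ppages; refcounts: pp0:2 pp1:2
Op 2: read(P1, v0) -> 23. No state change.
Op 3: read(P1, v0) -> 23. No state change.
Op 4: read(P1, v1) -> 45. No state change.
Op 5: fork(P0) -> P2. 2 ppages; refcounts: pp0:3 pp1:3
P0: v1 -> pp1 = 45
P1: v1 -> pp1 = 45
P2: v1 -> pp1 = 45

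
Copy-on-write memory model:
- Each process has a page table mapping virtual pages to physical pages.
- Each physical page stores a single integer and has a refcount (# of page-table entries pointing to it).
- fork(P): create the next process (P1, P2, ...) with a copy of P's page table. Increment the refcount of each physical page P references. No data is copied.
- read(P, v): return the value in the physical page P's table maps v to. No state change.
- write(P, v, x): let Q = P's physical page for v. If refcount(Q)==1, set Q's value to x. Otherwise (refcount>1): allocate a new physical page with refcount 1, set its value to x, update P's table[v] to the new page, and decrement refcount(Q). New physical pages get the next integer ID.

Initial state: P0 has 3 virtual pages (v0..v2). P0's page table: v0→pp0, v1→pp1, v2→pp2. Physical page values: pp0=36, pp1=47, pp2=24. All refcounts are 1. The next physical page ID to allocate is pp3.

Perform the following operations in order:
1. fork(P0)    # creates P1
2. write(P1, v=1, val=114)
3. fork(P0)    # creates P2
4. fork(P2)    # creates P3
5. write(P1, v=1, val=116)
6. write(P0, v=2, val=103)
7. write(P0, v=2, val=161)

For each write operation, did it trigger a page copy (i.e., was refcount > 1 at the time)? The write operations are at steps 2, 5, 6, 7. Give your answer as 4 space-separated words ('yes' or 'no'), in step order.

Op 1: fork(P0) -> P1. 3 ppages; refcounts: pp0:2 pp1:2 pp2:2
Op 2: write(P1, v1, 114). refcount(pp1)=2>1 -> COPY to pp3. 4 ppages; refcounts: pp0:2 pp1:1 pp2:2 pp3:1
Op 3: fork(P0) -> P2. 4 ppages; refcounts: pp0:3 pp1:2 pp2:3 pp3:1
Op 4: fork(P2) -> P3. 4 ppages; refcounts: pp0:4 pp1:3 pp2:4 pp3:1
Op 5: write(P1, v1, 116). refcount(pp3)=1 -> write in place. 4 ppages; refcounts: pp0:4 pp1:3 pp2:4 pp3:1
Op 6: write(P0, v2, 103). refcount(pp2)=4>1 -> COPY to pp4. 5 ppages; refcounts: pp0:4 pp1:3 pp2:3 pp3:1 pp4:1
Op 7: write(P0, v2, 161). refcount(pp4)=1 -> write in place. 5 ppages; refcounts: pp0:4 pp1:3 pp2:3 pp3:1 pp4:1

yes no yes no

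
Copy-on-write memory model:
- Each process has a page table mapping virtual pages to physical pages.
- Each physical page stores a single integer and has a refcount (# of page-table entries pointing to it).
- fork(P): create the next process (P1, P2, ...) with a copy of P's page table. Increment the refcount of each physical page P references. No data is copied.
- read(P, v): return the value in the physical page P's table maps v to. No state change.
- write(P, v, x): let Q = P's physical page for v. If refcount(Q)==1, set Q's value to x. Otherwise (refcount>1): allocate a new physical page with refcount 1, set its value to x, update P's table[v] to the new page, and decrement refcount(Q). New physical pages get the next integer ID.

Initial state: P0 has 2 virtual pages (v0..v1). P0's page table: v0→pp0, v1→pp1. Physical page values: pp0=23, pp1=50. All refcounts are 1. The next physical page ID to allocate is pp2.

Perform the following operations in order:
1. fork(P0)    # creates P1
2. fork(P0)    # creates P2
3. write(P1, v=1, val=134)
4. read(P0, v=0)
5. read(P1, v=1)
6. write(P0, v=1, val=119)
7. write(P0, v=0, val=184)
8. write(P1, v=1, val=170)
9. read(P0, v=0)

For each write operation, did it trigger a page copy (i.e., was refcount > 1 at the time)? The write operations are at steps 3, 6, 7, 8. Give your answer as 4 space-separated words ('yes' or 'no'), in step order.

Op 1: fork(P0) -> P1. 2 ppages; refcounts: pp0:2 pp1:2
Op 2: fork(P0) -> P2. 2 ppages; refcounts: pp0:3 pp1:3
Op 3: write(P1, v1, 134). refcount(pp1)=3>1 -> COPY to pp2. 3 ppages; refcounts: pp0:3 pp1:2 pp2:1
Op 4: read(P0, v0) -> 23. No state change.
Op 5: read(P1, v1) -> 134. No state change.
Op 6: write(P0, v1, 119). refcount(pp1)=2>1 -> COPY to pp3. 4 ppages; refcounts: pp0:3 pp1:1 pp2:1 pp3:1
Op 7: write(P0, v0, 184). refcount(pp0)=3>1 -> COPY to pp4. 5 ppages; refcounts: pp0:2 pp1:1 pp2:1 pp3:1 pp4:1
Op 8: write(P1, v1, 170). refcount(pp2)=1 -> write in place. 5 ppages; refcounts: pp0:2 pp1:1 pp2:1 pp3:1 pp4:1
Op 9: read(P0, v0) -> 184. No state change.

yes yes yes no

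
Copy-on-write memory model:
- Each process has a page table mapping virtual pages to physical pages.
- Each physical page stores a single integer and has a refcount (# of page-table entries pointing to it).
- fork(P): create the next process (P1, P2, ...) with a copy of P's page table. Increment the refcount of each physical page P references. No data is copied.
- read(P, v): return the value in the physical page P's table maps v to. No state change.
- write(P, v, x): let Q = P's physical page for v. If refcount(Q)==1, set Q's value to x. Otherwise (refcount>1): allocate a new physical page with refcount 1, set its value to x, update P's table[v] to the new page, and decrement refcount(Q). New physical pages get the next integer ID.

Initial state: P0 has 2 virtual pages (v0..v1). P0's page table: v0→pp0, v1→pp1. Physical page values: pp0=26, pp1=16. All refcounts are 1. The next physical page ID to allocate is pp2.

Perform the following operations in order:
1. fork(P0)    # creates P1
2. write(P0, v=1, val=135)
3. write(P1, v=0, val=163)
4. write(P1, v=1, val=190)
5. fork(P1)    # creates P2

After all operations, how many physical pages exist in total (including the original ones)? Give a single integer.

Answer: 4

Derivation:
Op 1: fork(P0) -> P1. 2 ppages; refcounts: pp0:2 pp1:2
Op 2: write(P0, v1, 135). refcount(pp1)=2>1 -> COPY to pp2. 3 ppages; refcounts: pp0:2 pp1:1 pp2:1
Op 3: write(P1, v0, 163). refcount(pp0)=2>1 -> COPY to pp3. 4 ppages; refcounts: pp0:1 pp1:1 pp2:1 pp3:1
Op 4: write(P1, v1, 190). refcount(pp1)=1 -> write in place. 4 ppages; refcounts: pp0:1 pp1:1 pp2:1 pp3:1
Op 5: fork(P1) -> P2. 4 ppages; refcounts: pp0:1 pp1:2 pp2:1 pp3:2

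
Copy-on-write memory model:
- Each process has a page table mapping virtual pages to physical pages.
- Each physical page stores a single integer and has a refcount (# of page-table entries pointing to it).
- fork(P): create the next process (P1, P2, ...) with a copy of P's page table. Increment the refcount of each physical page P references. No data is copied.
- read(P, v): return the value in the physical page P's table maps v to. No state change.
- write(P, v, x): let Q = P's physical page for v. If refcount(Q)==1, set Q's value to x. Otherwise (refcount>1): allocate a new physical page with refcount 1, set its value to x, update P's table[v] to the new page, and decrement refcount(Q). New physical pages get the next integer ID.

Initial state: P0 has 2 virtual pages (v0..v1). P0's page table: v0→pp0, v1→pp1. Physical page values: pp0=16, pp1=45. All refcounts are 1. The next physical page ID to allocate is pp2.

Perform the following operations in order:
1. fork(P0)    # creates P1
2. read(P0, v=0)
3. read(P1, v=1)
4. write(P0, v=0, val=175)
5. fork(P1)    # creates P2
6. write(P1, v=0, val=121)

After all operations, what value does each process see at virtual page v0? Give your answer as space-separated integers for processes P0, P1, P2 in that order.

Op 1: fork(P0) -> P1. 2 ppages; refcounts: pp0:2 pp1:2
Op 2: read(P0, v0) -> 16. No state change.
Op 3: read(P1, v1) -> 45. No state change.
Op 4: write(P0, v0, 175). refcount(pp0)=2>1 -> COPY to pp2. 3 ppages; refcounts: pp0:1 pp1:2 pp2:1
Op 5: fork(P1) -> P2. 3 ppages; refcounts: pp0:2 pp1:3 pp2:1
Op 6: write(P1, v0, 121). refcount(pp0)=2>1 -> COPY to pp3. 4 ppages; refcounts: pp0:1 pp1:3 pp2:1 pp3:1
P0: v0 -> pp2 = 175
P1: v0 -> pp3 = 121
P2: v0 -> pp0 = 16

Answer: 175 121 16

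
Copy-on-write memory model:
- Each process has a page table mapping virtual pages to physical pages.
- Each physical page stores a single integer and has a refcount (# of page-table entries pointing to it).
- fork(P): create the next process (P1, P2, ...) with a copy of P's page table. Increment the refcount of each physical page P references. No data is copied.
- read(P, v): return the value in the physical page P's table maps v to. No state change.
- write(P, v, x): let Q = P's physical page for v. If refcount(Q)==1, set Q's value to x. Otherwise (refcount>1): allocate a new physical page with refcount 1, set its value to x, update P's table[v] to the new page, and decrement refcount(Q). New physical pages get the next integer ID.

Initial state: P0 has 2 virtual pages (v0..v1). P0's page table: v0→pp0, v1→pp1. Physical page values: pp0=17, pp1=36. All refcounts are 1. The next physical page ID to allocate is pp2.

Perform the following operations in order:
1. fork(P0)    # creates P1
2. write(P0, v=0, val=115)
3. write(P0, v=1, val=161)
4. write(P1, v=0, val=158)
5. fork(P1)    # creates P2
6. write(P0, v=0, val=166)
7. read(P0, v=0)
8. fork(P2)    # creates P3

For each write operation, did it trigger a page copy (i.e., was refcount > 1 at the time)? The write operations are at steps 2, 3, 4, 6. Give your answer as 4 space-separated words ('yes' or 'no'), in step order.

Op 1: fork(P0) -> P1. 2 ppages; refcounts: pp0:2 pp1:2
Op 2: write(P0, v0, 115). refcount(pp0)=2>1 -> COPY to pp2. 3 ppages; refcounts: pp0:1 pp1:2 pp2:1
Op 3: write(P0, v1, 161). refcount(pp1)=2>1 -> COPY to pp3. 4 ppages; refcounts: pp0:1 pp1:1 pp2:1 pp3:1
Op 4: write(P1, v0, 158). refcount(pp0)=1 -> write in place. 4 ppages; refcounts: pp0:1 pp1:1 pp2:1 pp3:1
Op 5: fork(P1) -> P2. 4 ppages; refcounts: pp0:2 pp1:2 pp2:1 pp3:1
Op 6: write(P0, v0, 166). refcount(pp2)=1 -> write in place. 4 ppages; refcounts: pp0:2 pp1:2 pp2:1 pp3:1
Op 7: read(P0, v0) -> 166. No state change.
Op 8: fork(P2) -> P3. 4 ppages; refcounts: pp0:3 pp1:3 pp2:1 pp3:1

yes yes no no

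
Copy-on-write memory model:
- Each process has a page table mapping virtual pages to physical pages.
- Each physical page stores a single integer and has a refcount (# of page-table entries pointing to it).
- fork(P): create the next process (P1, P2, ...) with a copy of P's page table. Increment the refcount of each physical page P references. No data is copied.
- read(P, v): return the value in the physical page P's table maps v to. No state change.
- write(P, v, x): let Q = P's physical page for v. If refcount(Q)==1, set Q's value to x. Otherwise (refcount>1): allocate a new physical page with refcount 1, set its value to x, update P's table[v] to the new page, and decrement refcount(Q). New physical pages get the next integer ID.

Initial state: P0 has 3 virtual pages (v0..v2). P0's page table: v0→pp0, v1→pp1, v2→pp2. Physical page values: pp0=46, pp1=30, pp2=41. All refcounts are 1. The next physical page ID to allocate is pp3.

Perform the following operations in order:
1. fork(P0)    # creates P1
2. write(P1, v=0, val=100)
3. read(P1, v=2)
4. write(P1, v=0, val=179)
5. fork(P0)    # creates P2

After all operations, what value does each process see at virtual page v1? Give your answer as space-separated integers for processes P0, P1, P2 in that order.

Answer: 30 30 30

Derivation:
Op 1: fork(P0) -> P1. 3 ppages; refcounts: pp0:2 pp1:2 pp2:2
Op 2: write(P1, v0, 100). refcount(pp0)=2>1 -> COPY to pp3. 4 ppages; refcounts: pp0:1 pp1:2 pp2:2 pp3:1
Op 3: read(P1, v2) -> 41. No state change.
Op 4: write(P1, v0, 179). refcount(pp3)=1 -> write in place. 4 ppages; refcounts: pp0:1 pp1:2 pp2:2 pp3:1
Op 5: fork(P0) -> P2. 4 ppages; refcounts: pp0:2 pp1:3 pp2:3 pp3:1
P0: v1 -> pp1 = 30
P1: v1 -> pp1 = 30
P2: v1 -> pp1 = 30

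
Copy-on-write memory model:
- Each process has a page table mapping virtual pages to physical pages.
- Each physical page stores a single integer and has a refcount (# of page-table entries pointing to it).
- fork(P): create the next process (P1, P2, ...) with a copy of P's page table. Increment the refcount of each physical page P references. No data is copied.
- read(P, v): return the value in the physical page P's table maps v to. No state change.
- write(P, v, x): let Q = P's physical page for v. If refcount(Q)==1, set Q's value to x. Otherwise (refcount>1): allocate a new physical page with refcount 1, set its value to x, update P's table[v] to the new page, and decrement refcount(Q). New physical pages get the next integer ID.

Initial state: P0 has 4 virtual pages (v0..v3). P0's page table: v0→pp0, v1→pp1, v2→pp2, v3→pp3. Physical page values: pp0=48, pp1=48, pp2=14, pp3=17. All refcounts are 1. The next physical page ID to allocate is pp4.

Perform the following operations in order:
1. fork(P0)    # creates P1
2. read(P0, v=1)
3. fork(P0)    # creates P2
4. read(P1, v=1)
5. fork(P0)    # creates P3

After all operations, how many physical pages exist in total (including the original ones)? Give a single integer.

Answer: 4

Derivation:
Op 1: fork(P0) -> P1. 4 ppages; refcounts: pp0:2 pp1:2 pp2:2 pp3:2
Op 2: read(P0, v1) -> 48. No state change.
Op 3: fork(P0) -> P2. 4 ppages; refcounts: pp0:3 pp1:3 pp2:3 pp3:3
Op 4: read(P1, v1) -> 48. No state change.
Op 5: fork(P0) -> P3. 4 ppages; refcounts: pp0:4 pp1:4 pp2:4 pp3:4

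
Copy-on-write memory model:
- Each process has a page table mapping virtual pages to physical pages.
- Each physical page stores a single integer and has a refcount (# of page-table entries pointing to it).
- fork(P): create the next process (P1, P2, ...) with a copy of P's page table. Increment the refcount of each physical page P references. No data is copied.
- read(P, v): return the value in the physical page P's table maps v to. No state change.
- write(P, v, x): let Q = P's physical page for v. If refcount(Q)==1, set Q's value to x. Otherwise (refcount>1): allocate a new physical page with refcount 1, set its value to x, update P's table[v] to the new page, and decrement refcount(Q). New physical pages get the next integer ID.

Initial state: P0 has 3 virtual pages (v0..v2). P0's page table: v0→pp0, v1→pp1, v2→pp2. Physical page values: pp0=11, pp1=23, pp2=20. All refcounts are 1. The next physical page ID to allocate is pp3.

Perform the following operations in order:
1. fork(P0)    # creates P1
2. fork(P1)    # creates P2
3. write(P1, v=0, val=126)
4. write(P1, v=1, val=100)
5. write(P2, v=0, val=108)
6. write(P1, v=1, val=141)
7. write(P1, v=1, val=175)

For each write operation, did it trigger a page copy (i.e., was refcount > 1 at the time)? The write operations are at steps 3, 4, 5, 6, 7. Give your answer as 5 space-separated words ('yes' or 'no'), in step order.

Op 1: fork(P0) -> P1. 3 ppages; refcounts: pp0:2 pp1:2 pp2:2
Op 2: fork(P1) -> P2. 3 ppages; refcounts: pp0:3 pp1:3 pp2:3
Op 3: write(P1, v0, 126). refcount(pp0)=3>1 -> COPY to pp3. 4 ppages; refcounts: pp0:2 pp1:3 pp2:3 pp3:1
Op 4: write(P1, v1, 100). refcount(pp1)=3>1 -> COPY to pp4. 5 ppages; refcounts: pp0:2 pp1:2 pp2:3 pp3:1 pp4:1
Op 5: write(P2, v0, 108). refcount(pp0)=2>1 -> COPY to pp5. 6 ppages; refcounts: pp0:1 pp1:2 pp2:3 pp3:1 pp4:1 pp5:1
Op 6: write(P1, v1, 141). refcount(pp4)=1 -> write in place. 6 ppages; refcounts: pp0:1 pp1:2 pp2:3 pp3:1 pp4:1 pp5:1
Op 7: write(P1, v1, 175). refcount(pp4)=1 -> write in place. 6 ppages; refcounts: pp0:1 pp1:2 pp2:3 pp3:1 pp4:1 pp5:1

yes yes yes no no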